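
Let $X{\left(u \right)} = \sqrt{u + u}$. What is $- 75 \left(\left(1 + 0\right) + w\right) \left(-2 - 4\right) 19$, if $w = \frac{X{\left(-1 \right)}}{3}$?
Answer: $8550 + 2850 i \sqrt{2} \approx 8550.0 + 4030.5 i$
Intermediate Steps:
$X{\left(u \right)} = \sqrt{2} \sqrt{u}$ ($X{\left(u \right)} = \sqrt{2 u} = \sqrt{2} \sqrt{u}$)
$w = \frac{i \sqrt{2}}{3}$ ($w = \frac{\sqrt{2} \sqrt{-1}}{3} = \sqrt{2} i \frac{1}{3} = i \sqrt{2} \cdot \frac{1}{3} = \frac{i \sqrt{2}}{3} \approx 0.4714 i$)
$- 75 \left(\left(1 + 0\right) + w\right) \left(-2 - 4\right) 19 = - 75 \left(\left(1 + 0\right) + \frac{i \sqrt{2}}{3}\right) \left(-2 - 4\right) 19 = - 75 \left(1 + \frac{i \sqrt{2}}{3}\right) \left(-6\right) 19 = - 75 \left(-6 - 2 i \sqrt{2}\right) 19 = \left(450 + 150 i \sqrt{2}\right) 19 = 8550 + 2850 i \sqrt{2}$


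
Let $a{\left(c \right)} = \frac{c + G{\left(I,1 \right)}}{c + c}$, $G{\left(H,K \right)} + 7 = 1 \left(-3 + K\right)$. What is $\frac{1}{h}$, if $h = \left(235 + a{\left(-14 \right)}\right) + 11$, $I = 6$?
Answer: $\frac{28}{6911} \approx 0.0040515$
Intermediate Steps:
$G{\left(H,K \right)} = -10 + K$ ($G{\left(H,K \right)} = -7 + 1 \left(-3 + K\right) = -7 + \left(-3 + K\right) = -10 + K$)
$a{\left(c \right)} = \frac{-9 + c}{2 c}$ ($a{\left(c \right)} = \frac{c + \left(-10 + 1\right)}{c + c} = \frac{c - 9}{2 c} = \left(-9 + c\right) \frac{1}{2 c} = \frac{-9 + c}{2 c}$)
$h = \frac{6911}{28}$ ($h = \left(235 + \frac{-9 - 14}{2 \left(-14\right)}\right) + 11 = \left(235 + \frac{1}{2} \left(- \frac{1}{14}\right) \left(-23\right)\right) + 11 = \left(235 + \frac{23}{28}\right) + 11 = \frac{6603}{28} + 11 = \frac{6911}{28} \approx 246.82$)
$\frac{1}{h} = \frac{1}{\frac{6911}{28}} = \frac{28}{6911}$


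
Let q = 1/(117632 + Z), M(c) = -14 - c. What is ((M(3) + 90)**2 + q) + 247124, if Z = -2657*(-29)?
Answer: 49148812306/194685 ≈ 2.5245e+5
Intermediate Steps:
Z = 77053
q = 1/194685 (q = 1/(117632 + 77053) = 1/194685 ≈ 5.1365e-6)
((M(3) + 90)**2 + q) + 247124 = (((-14 - 1*3) + 90)**2 + 1/194685) + 247124 = (((-14 - 3) + 90)**2 + 1/194685) + 247124 = ((-17 + 90)**2 + 1/194685) + 247124 = (73**2 + 1/194685) + 247124 = (5329 + 1/194685) + 247124 = 1037476366/194685 + 247124 = 49148812306/194685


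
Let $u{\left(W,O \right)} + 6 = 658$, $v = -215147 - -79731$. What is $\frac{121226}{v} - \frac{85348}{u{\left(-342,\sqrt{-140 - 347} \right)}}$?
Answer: $- \frac{1454565515}{11036404} \approx -131.8$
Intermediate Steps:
$v = -135416$ ($v = -215147 + 79731 = -135416$)
$u{\left(W,O \right)} = 652$ ($u{\left(W,O \right)} = -6 + 658 = 652$)
$\frac{121226}{v} - \frac{85348}{u{\left(-342,\sqrt{-140 - 347} \right)}} = \frac{121226}{-135416} - \frac{85348}{652} = 121226 \left(- \frac{1}{135416}\right) - \frac{21337}{163} = - \frac{60613}{67708} - \frac{21337}{163} = - \frac{1454565515}{11036404}$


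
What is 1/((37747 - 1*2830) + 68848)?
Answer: 1/103765 ≈ 9.6372e-6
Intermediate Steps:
1/((37747 - 1*2830) + 68848) = 1/((37747 - 2830) + 68848) = 1/(34917 + 68848) = 1/103765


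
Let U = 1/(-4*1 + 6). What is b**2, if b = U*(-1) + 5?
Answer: 81/4 ≈ 20.250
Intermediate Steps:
U = 1/2 (U = 1/(-4 + 6) = 1/2 ≈ 0.50000)
b = 9/2 (b = (1/2)*(-1) + 5 = -1/2 + 5 = 9/2 ≈ 4.5000)
b**2 = (9/2)**2 = 81/4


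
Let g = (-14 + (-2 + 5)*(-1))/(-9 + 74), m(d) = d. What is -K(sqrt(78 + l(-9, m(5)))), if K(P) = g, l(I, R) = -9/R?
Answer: 17/65 ≈ 0.26154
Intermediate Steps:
g = -17/65 (g = (-14 + 3*(-1))/65 = (-14 - 3)*(1/65) = -17*1/65 = -17/65 ≈ -0.26154)
K(P) = -17/65
-K(sqrt(78 + l(-9, m(5)))) = -1*(-17/65) = 17/65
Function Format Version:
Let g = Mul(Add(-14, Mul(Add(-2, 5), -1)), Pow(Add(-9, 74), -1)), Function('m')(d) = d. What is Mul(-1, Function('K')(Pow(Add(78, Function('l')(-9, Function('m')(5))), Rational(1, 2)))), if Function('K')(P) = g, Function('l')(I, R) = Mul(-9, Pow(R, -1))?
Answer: Rational(17, 65) ≈ 0.26154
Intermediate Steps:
g = Rational(-17, 65) (g = Mul(Add(-14, Mul(3, -1)), Pow(65, -1)) = Mul(Add(-14, -3), Rational(1, 65)) = Mul(-17, Rational(1, 65)) = Rational(-17, 65) ≈ -0.26154)
Function('K')(P) = Rational(-17, 65)
Mul(-1, Function('K')(Pow(Add(78, Function('l')(-9, Function('m')(5))), Rational(1, 2)))) = Mul(-1, Rational(-17, 65)) = Rational(17, 65)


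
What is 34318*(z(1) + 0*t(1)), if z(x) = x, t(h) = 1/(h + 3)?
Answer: 34318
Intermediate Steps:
t(h) = 1/(3 + h)
34318*(z(1) + 0*t(1)) = 34318*(1 + 0/(3 + 1)) = 34318*(1 + 0/4) = 34318*(1 + 0*(¼)) = 34318*(1 + 0) = 34318*1 = 34318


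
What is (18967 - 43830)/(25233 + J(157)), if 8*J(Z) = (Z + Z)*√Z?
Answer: -10037889264/10183398731 + 15613964*√157/10183398731 ≈ -0.96650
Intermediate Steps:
J(Z) = Z^(3/2)/4 (J(Z) = ((Z + Z)*√Z)/8 = ((2*Z)*√Z)/8 = (2*Z^(3/2))/8 = Z^(3/2)/4)
(18967 - 43830)/(25233 + J(157)) = (18967 - 43830)/(25233 + 157^(3/2)/4) = -24863/(25233 + (157*√157)/4) = -24863/(25233 + 157*√157/4)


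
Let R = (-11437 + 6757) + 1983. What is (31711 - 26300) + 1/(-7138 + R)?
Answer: 53217184/9835 ≈ 5411.0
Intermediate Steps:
R = -2697 (R = -4680 + 1983 = -2697)
(31711 - 26300) + 1/(-7138 + R) = (31711 - 26300) + 1/(-7138 - 2697) = 5411 + 1/(-9835) = 5411 - 1/9835 = 53217184/9835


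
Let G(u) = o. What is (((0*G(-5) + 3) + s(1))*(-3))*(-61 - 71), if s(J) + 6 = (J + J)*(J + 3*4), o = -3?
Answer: 9108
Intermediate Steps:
G(u) = -3
s(J) = -6 + 2*J*(12 + J) (s(J) = -6 + (J + J)*(J + 3*4) = -6 + (2*J)*(J + 12) = -6 + (2*J)*(12 + J) = -6 + 2*J*(12 + J))
(((0*G(-5) + 3) + s(1))*(-3))*(-61 - 71) = (((0*(-3) + 3) + (-6 + 2*1² + 24*1))*(-3))*(-61 - 71) = (((0 + 3) + (-6 + 2*1 + 24))*(-3))*(-132) = ((3 + (-6 + 2 + 24))*(-3))*(-132) = ((3 + 20)*(-3))*(-132) = (23*(-3))*(-132) = -69*(-132) = 9108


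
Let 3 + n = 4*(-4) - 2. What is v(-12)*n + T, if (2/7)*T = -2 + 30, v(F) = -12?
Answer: 350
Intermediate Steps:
T = 98 (T = 7*(-2 + 30)/2 = (7/2)*28 = 98)
n = -21 (n = -3 + (4*(-4) - 2) = -3 + (-16 - 2) = -3 - 18 = -21)
v(-12)*n + T = -12*(-21) + 98 = 252 + 98 = 350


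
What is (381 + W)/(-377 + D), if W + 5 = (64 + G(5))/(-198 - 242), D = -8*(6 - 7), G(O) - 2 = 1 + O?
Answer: -20671/20295 ≈ -1.0185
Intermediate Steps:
G(O) = 3 + O (G(O) = 2 + (1 + O) = 3 + O)
D = 8 (D = -8*(-1) = 8)
W = -284/55 (W = -5 + (64 + (3 + 5))/(-198 - 242) = -5 + (64 + 8)/(-440) = -5 + 72*(-1/440) = -5 - 9/55 = -284/55 ≈ -5.1636)
(381 + W)/(-377 + D) = (381 - 284/55)/(-377 + 8) = (20671/55)/(-369) = (20671/55)*(-1/369) = -20671/20295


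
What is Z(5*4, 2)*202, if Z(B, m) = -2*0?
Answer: 0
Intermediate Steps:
Z(B, m) = 0
Z(5*4, 2)*202 = 0*202 = 0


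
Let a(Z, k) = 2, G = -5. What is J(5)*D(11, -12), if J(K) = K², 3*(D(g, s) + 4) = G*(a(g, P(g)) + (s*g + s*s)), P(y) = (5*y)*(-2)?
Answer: -2050/3 ≈ -683.33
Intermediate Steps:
P(y) = -10*y
D(g, s) = -22/3 - 5*s²/3 - 5*g*s/3 (D(g, s) = -4 + (-5*(2 + (s*g + s*s)))/3 = -4 + (-5*(2 + (g*s + s²)))/3 = -4 + (-5*(2 + (s² + g*s)))/3 = -4 + (-5*(2 + s² + g*s))/3 = -4 + (-10 - 5*s² - 5*g*s)/3 = -4 + (-10/3 - 5*s²/3 - 5*g*s/3) = -22/3 - 5*s²/3 - 5*g*s/3)
J(5)*D(11, -12) = 5²*(-22/3 - 5/3*(-12)² - 5/3*11*(-12)) = 25*(-22/3 - 5/3*144 + 220) = 25*(-22/3 - 240 + 220) = 25*(-82/3) = -2050/3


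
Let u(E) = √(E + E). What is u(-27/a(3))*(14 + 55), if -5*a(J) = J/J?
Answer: 207*√30 ≈ 1133.8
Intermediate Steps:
a(J) = -⅕ (a(J) = -J/(5*J) = -⅕*1 = -⅕)
u(E) = √2*√E (u(E) = √(2*E) = √2*√E)
u(-27/a(3))*(14 + 55) = (√2*√(-27/(-⅕)))*(14 + 55) = (√2*√(-27*(-5)))*69 = (√2*√135)*69 = (√2*(3*√15))*69 = (3*√30)*69 = 207*√30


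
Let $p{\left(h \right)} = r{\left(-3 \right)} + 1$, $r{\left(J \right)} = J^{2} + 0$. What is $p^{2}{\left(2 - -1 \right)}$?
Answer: $100$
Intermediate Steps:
$r{\left(J \right)} = J^{2}$
$p{\left(h \right)} = 10$ ($p{\left(h \right)} = \left(-3\right)^{2} + 1 = 9 + 1 = 10$)
$p^{2}{\left(2 - -1 \right)} = 10^{2} = 100$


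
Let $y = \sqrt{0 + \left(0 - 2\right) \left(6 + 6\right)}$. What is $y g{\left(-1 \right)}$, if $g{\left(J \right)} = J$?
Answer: $- 2 i \sqrt{6} \approx - 4.899 i$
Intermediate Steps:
$y = 2 i \sqrt{6}$ ($y = \sqrt{0 - 24} = \sqrt{-24} = 2 i \sqrt{6} \approx 4.899 i$)
$y g{\left(-1 \right)} = 2 i \sqrt{6} \left(-1\right) = - 2 i \sqrt{6}$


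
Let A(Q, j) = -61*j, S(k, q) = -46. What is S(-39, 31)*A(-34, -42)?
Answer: -117852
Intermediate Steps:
S(-39, 31)*A(-34, -42) = -(-2806)*(-42) = -46*2562 = -117852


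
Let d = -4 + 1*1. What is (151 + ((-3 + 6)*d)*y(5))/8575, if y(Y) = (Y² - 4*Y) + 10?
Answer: 16/8575 ≈ 0.0018659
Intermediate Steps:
y(Y) = 10 + Y² - 4*Y
d = -3 (d = -4 + 1 = -3)
(151 + ((-3 + 6)*d)*y(5))/8575 = (151 + ((-3 + 6)*(-3))*(10 + 5² - 4*5))/8575 = (151 + (3*(-3))*(10 + 25 - 20))*(1/8575) = (151 - 9*15)*(1/8575) = (151 - 135)*(1/8575) = 16*(1/8575) = 16/8575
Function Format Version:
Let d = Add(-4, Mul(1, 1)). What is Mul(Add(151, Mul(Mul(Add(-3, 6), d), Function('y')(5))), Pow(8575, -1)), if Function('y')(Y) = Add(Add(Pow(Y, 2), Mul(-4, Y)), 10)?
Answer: Rational(16, 8575) ≈ 0.0018659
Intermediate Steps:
Function('y')(Y) = Add(10, Pow(Y, 2), Mul(-4, Y))
d = -3 (d = Add(-4, 1) = -3)
Mul(Add(151, Mul(Mul(Add(-3, 6), d), Function('y')(5))), Pow(8575, -1)) = Mul(Add(151, Mul(Mul(Add(-3, 6), -3), Add(10, Pow(5, 2), Mul(-4, 5)))), Pow(8575, -1)) = Mul(Add(151, Mul(Mul(3, -3), Add(10, 25, -20))), Rational(1, 8575)) = Mul(Add(151, Mul(-9, 15)), Rational(1, 8575)) = Mul(Add(151, -135), Rational(1, 8575)) = Mul(16, Rational(1, 8575)) = Rational(16, 8575)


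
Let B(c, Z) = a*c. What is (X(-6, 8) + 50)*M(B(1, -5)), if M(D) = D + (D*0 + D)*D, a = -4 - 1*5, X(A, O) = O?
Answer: 4176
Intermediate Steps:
a = -9 (a = -4 - 5 = -9)
B(c, Z) = -9*c
M(D) = D + D² (M(D) = D + (0 + D)*D = D + D*D = D + D²)
(X(-6, 8) + 50)*M(B(1, -5)) = (8 + 50)*((-9*1)*(1 - 9*1)) = 58*(-9*(1 - 9)) = 58*(-9*(-8)) = 58*72 = 4176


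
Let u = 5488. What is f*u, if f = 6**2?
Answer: 197568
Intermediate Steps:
f = 36
f*u = 36*5488 = 197568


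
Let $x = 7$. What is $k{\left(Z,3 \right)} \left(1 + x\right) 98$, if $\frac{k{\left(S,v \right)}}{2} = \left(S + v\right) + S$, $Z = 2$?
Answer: $10976$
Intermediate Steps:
$k{\left(S,v \right)} = 2 v + 4 S$ ($k{\left(S,v \right)} = 2 \left(\left(S + v\right) + S\right) = 2 \left(v + 2 S\right) = 2 v + 4 S$)
$k{\left(Z,3 \right)} \left(1 + x\right) 98 = \left(2 \cdot 3 + 4 \cdot 2\right) \left(1 + 7\right) 98 = \left(6 + 8\right) 8 \cdot 98 = 14 \cdot 8 \cdot 98 = 112 \cdot 98 = 10976$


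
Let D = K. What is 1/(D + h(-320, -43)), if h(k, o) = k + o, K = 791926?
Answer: 1/791563 ≈ 1.2633e-6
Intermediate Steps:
D = 791926
1/(D + h(-320, -43)) = 1/(791926 + (-320 - 43)) = 1/(791926 - 363) = 1/791563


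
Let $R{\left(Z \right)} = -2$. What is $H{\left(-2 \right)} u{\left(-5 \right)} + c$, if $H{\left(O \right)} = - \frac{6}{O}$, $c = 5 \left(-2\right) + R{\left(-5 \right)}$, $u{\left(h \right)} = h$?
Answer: $-27$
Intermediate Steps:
$c = -12$ ($c = 5 \left(-2\right) - 2 = -10 - 2 = -12$)
$H{\left(-2 \right)} u{\left(-5 \right)} + c = - \frac{6}{-2} \left(-5\right) - 12 = \left(-6\right) \left(- \frac{1}{2}\right) \left(-5\right) - 12 = 3 \left(-5\right) - 12 = -15 - 12 = -27$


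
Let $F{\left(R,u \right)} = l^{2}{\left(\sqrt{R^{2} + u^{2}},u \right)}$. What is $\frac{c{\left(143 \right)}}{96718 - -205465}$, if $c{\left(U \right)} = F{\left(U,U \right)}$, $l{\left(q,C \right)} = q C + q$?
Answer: $\frac{848060928}{302183} \approx 2806.4$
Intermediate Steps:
$l{\left(q,C \right)} = q + C q$ ($l{\left(q,C \right)} = C q + q = q + C q$)
$F{\left(R,u \right)} = \left(1 + u\right)^{2} \left(R^{2} + u^{2}\right)$ ($F{\left(R,u \right)} = \left(\sqrt{R^{2} + u^{2}} \left(1 + u\right)\right)^{2} = \left(1 + u\right)^{2} \left(R^{2} + u^{2}\right)$)
$c{\left(U \right)} = 2 U^{2} \left(1 + U\right)^{2}$ ($c{\left(U \right)} = \left(1 + U\right)^{2} \left(U^{2} + U^{2}\right) = \left(1 + U\right)^{2} \cdot 2 U^{2} = 2 U^{2} \left(1 + U\right)^{2}$)
$\frac{c{\left(143 \right)}}{96718 - -205465} = \frac{2 \cdot 143^{2} \left(1 + 143\right)^{2}}{96718 - -205465} = \frac{2 \cdot 20449 \cdot 144^{2}}{96718 + 205465} = \frac{2 \cdot 20449 \cdot 20736}{302183} = 848060928 \cdot \frac{1}{302183} = \frac{848060928}{302183}$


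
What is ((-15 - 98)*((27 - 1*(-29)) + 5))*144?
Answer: -992592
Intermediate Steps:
((-15 - 98)*((27 - 1*(-29)) + 5))*144 = -113*((27 + 29) + 5)*144 = -113*(56 + 5)*144 = -113*61*144 = -6893*144 = -992592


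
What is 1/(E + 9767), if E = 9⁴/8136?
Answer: 904/8830097 ≈ 0.00010238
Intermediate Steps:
E = 729/904 (E = 6561*(1/8136) = 729/904 ≈ 0.80642)
1/(E + 9767) = 1/(729/904 + 9767) = 1/(8830097/904) = 904/8830097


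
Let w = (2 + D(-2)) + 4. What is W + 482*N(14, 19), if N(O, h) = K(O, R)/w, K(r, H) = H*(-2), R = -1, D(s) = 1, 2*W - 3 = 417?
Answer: 2434/7 ≈ 347.71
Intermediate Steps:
W = 210 (W = 3/2 + (½)*417 = 3/2 + 417/2 = 210)
K(r, H) = -2*H
w = 7 (w = (2 + 1) + 4 = 3 + 4 = 7)
N(O, h) = 2/7 (N(O, h) = -2*(-1)/7 = 2*(⅐) = 2/7)
W + 482*N(14, 19) = 210 + 482*(2/7) = 210 + 964/7 = 2434/7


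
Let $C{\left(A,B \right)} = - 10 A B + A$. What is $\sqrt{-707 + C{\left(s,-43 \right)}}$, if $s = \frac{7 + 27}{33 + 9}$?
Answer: $\frac{4 i \sqrt{9870}}{21} \approx 18.923 i$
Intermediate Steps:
$s = \frac{17}{21}$ ($s = \frac{34}{42} = 34 \cdot \frac{1}{42} = \frac{17}{21} \approx 0.80952$)
$C{\left(A,B \right)} = A - 10 A B$ ($C{\left(A,B \right)} = - 10 A B + A = A - 10 A B$)
$\sqrt{-707 + C{\left(s,-43 \right)}} = \sqrt{-707 + \frac{17 \left(1 - -430\right)}{21}} = \sqrt{-707 + \frac{17 \left(1 + 430\right)}{21}} = \sqrt{-707 + \frac{17}{21} \cdot 431} = \sqrt{-707 + \frac{7327}{21}} = \sqrt{- \frac{7520}{21}} = \frac{4 i \sqrt{9870}}{21}$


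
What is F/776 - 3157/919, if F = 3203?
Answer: 493725/713144 ≈ 0.69232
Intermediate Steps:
F/776 - 3157/919 = 3203/776 - 3157/919 = 493725/713144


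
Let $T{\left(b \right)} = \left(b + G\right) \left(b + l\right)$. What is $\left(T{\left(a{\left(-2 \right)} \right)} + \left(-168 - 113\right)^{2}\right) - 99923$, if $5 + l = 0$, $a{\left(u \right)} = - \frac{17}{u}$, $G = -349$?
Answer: $- \frac{88615}{4} \approx -22154.0$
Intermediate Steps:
$l = -5$ ($l = -5 + 0 = -5$)
$T{\left(b \right)} = \left(-349 + b\right) \left(-5 + b\right)$ ($T{\left(b \right)} = \left(b - 349\right) \left(b - 5\right) = \left(-349 + b\right) \left(-5 + b\right)$)
$\left(T{\left(a{\left(-2 \right)} \right)} + \left(-168 - 113\right)^{2}\right) - 99923 = \left(\left(1745 + \left(- \frac{17}{-2}\right)^{2} - 354 \left(- \frac{17}{-2}\right)\right) + \left(-168 - 113\right)^{2}\right) - 99923 = \left(\left(1745 + \left(\left(-17\right) \left(- \frac{1}{2}\right)\right)^{2} - 354 \left(\left(-17\right) \left(- \frac{1}{2}\right)\right)\right) + \left(-281\right)^{2}\right) - 99923 = \left(\left(1745 + \left(\frac{17}{2}\right)^{2} - 3009\right) + 78961\right) - 99923 = \left(\left(1745 + \frac{289}{4} - 3009\right) + 78961\right) - 99923 = \left(- \frac{4767}{4} + 78961\right) - 99923 = \frac{311077}{4} - 99923 = - \frac{88615}{4}$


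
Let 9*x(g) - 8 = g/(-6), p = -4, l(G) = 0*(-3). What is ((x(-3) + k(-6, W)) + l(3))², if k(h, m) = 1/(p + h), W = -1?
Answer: 1444/2025 ≈ 0.71309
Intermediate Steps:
l(G) = 0
x(g) = 8/9 - g/54 (x(g) = 8/9 + (g/(-6))/9 = 8/9 + (g*(-⅙))/9 = 8/9 + (-g/6)/9 = 8/9 - g/54)
k(h, m) = 1/(-4 + h)
((x(-3) + k(-6, W)) + l(3))² = (((8/9 - 1/54*(-3)) + 1/(-4 - 6)) + 0)² = (((8/9 + 1/18) + 1/(-10)) + 0)² = ((17/18 - ⅒) + 0)² = (38/45 + 0)² = (38/45)² = 1444/2025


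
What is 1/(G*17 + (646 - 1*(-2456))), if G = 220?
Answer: 1/6842 ≈ 0.00014616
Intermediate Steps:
1/(G*17 + (646 - 1*(-2456))) = 1/(220*17 + (646 - 1*(-2456))) = 1/(3740 + (646 + 2456)) = 1/(3740 + 3102) = 1/6842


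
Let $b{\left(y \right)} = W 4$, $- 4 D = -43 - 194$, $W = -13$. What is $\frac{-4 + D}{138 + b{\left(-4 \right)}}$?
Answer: $\frac{221}{344} \approx 0.64244$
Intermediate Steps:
$D = \frac{237}{4}$ ($D = - \frac{-43 - 194}{4} = \left(- \frac{1}{4}\right) \left(-237\right) = \frac{237}{4} \approx 59.25$)
$b{\left(y \right)} = -52$ ($b{\left(y \right)} = \left(-13\right) 4 = -52$)
$\frac{-4 + D}{138 + b{\left(-4 \right)}} = \frac{-4 + \frac{237}{4}}{138 - 52} = \frac{221}{4 \cdot 86} = \frac{221}{4} \cdot \frac{1}{86} = \frac{221}{344}$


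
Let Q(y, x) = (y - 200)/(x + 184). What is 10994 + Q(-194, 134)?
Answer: 1747849/159 ≈ 10993.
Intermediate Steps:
Q(y, x) = (-200 + y)/(184 + x)
10994 + Q(-194, 134) = 10994 + (-200 - 194)/(184 + 134) = 10994 - 394/318 = 10994 + (1/318)*(-394) = 10994 - 197/159 = 1747849/159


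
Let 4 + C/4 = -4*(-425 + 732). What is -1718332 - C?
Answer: -1713404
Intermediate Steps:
C = -4928 (C = -16 + 4*(-4*(-425 + 732)) = -16 + 4*(-4*307) = -16 + 4*(-1228) = -16 - 4912 = -4928)
-1718332 - C = -1718332 - 1*(-4928) = -1718332 + 4928 = -1713404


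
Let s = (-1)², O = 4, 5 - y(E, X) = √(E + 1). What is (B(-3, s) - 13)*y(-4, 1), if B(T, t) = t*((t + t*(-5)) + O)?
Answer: -65 + 13*I*√3 ≈ -65.0 + 22.517*I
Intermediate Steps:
y(E, X) = 5 - √(1 + E) (y(E, X) = 5 - √(E + 1) = 5 - √(1 + E))
s = 1
B(T, t) = t*(4 - 4*t) (B(T, t) = t*((t + t*(-5)) + 4) = t*((t - 5*t) + 4) = t*(-4*t + 4) = t*(4 - 4*t))
(B(-3, s) - 13)*y(-4, 1) = (4*1*(1 - 1*1) - 13)*(5 - √(1 - 4)) = (4*1*(1 - 1) - 13)*(5 - √(-3)) = (4*1*0 - 13)*(5 - I*√3) = (0 - 13)*(5 - I*√3) = -13*(5 - I*√3) = -65 + 13*I*√3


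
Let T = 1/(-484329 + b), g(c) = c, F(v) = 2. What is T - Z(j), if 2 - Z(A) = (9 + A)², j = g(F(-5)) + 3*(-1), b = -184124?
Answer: 41444085/668453 ≈ 62.000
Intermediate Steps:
j = -1 (j = 2 + 3*(-1) = 2 - 3 = -1)
Z(A) = 2 - (9 + A)²
T = -1/668453 (T = 1/(-484329 - 184124) = 1/(-668453) = -1/668453 ≈ -1.4960e-6)
T - Z(j) = -1/668453 - (2 - (9 - 1)²) = -1/668453 - (2 - 1*8²) = -1/668453 - (2 - 1*64) = -1/668453 - (2 - 64) = -1/668453 - 1*(-62) = -1/668453 + 62 = 41444085/668453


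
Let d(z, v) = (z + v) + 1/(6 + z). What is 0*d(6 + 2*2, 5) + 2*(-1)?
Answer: -2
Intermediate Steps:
d(z, v) = v + z + 1/(6 + z) (d(z, v) = (v + z) + 1/(6 + z) = v + z + 1/(6 + z))
0*d(6 + 2*2, 5) + 2*(-1) = 0*((1 + (6 + 2*2)² + 6*5 + 6*(6 + 2*2) + 5*(6 + 2*2))/(6 + (6 + 2*2))) + 2*(-1) = 0*((1 + (6 + 4)² + 30 + 6*(6 + 4) + 5*(6 + 4))/(6 + (6 + 4))) - 2 = 0*((1 + 10² + 30 + 6*10 + 5*10)/(6 + 10)) - 2 = 0*((1 + 100 + 30 + 60 + 50)/16) - 2 = 0*((1/16)*241) - 2 = 0*(241/16) - 2 = 0 - 2 = -2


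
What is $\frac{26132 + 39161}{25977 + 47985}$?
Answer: $\frac{65293}{73962} \approx 0.88279$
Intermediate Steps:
$\frac{26132 + 39161}{25977 + 47985} = \frac{65293}{73962}$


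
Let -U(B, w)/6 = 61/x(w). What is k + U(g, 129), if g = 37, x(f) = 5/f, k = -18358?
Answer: -139004/5 ≈ -27801.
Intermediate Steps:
U(B, w) = -366*w/5 (U(B, w) = -366/(5/w) = -366*w/5)
k + U(g, 129) = -18358 - 366/5*129 = -18358 - 47214/5 = -139004/5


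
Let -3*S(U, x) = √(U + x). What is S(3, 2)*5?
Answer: -5*√5/3 ≈ -3.7268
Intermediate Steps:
S(U, x) = -√(U + x)/3
S(3, 2)*5 = -√(3 + 2)/3*5 = -√5/3*5 = -5*√5/3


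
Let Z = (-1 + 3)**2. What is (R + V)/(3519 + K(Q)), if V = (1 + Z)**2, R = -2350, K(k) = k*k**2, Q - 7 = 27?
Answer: -2325/42823 ≈ -0.054293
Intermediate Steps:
Q = 34 (Q = 7 + 27 = 34)
K(k) = k**3
Z = 4 (Z = 2**2 = 4)
V = 25 (V = (1 + 4)**2 = 5**2 = 25)
(R + V)/(3519 + K(Q)) = (-2350 + 25)/(3519 + 34**3) = -2325/(3519 + 39304) = -2325/42823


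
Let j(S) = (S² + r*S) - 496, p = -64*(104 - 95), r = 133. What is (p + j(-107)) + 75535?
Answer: 71681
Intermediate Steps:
p = -576 (p = -64*9 = -576)
j(S) = -496 + S² + 133*S (j(S) = (S² + 133*S) - 496 = -496 + S² + 133*S)
(p + j(-107)) + 75535 = (-576 + (-496 + (-107)² + 133*(-107))) + 75535 = (-576 + (-496 + 11449 - 14231)) + 75535 = (-576 - 3278) + 75535 = -3854 + 75535 = 71681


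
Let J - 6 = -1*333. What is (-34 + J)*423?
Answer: -152703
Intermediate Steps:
J = -327 (J = 6 - 1*333 = 6 - 333 = -327)
(-34 + J)*423 = (-34 - 327)*423 = -361*423 = -152703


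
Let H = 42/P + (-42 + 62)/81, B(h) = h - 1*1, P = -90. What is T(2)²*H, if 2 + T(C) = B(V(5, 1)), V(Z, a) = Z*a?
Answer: -356/405 ≈ -0.87901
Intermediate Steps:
B(h) = -1 + h (B(h) = h - 1 = -1 + h)
T(C) = 2 (T(C) = -2 + (-1 + 5*1) = -2 + (-1 + 5) = -2 + 4 = 2)
H = -89/405 (H = 42/(-90) + (-42 + 62)/81 = 42*(-1/90) + 20*(1/81) = -7/15 + 20/81 = -89/405 ≈ -0.21975)
T(2)²*H = 2²*(-89/405) = 4*(-89/405) = -356/405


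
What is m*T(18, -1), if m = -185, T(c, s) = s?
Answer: 185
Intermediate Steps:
m*T(18, -1) = -185*(-1) = 185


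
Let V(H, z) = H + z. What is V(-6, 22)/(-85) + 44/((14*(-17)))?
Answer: -222/595 ≈ -0.37311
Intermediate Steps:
V(-6, 22)/(-85) + 44/((14*(-17))) = (-6 + 22)/(-85) + 44/((14*(-17))) = 16*(-1/85) + 44/(-238) = -16/85 + 44*(-1/238) = -16/85 - 22/119 = -222/595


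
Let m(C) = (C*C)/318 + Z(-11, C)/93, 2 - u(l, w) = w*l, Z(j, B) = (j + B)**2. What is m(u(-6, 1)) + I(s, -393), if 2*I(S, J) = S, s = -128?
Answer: -313987/4929 ≈ -63.702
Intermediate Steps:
I(S, J) = S/2
Z(j, B) = (B + j)**2
u(l, w) = 2 - l*w (u(l, w) = 2 - w*l = 2 - l*w)
m(C) = (-11 + C)**2/93 + C**2/318 (m(C) = (C*C)/318 + (C - 11)**2/93 = C**2*(1/318) + (-11 + C)**2*(1/93) = C**2/318 + (-11 + C)**2/93 = (-11 + C)**2/93 + C**2/318)
m(u(-6, 1)) + I(s, -393) = (121/93 - 22*(2 - 1*(-6)*1)/93 + 137*(2 - 1*(-6)*1)**2/9858) + (1/2)*(-128) = (121/93 - 22*(2 + 6)/93 + 137*(2 + 6)**2/9858) - 64 = (121/93 - 22/93*8 + (137/9858)*8**2) - 64 = (121/93 - 176/93 + (137/9858)*64) - 64 = (121/93 - 176/93 + 4384/4929) - 64 = 1469/4929 - 64 = -313987/4929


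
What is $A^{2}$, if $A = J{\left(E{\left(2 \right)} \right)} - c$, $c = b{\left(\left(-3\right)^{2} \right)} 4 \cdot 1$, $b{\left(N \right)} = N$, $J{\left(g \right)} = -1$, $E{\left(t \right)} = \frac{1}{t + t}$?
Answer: $1369$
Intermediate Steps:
$E{\left(t \right)} = \frac{1}{2 t}$
$c = 36$ ($c = \left(-3\right)^{2} \cdot 4 \cdot 1 = 9 \cdot 4 \cdot 1 = 36 \cdot 1 = 36$)
$A = -37$ ($A = -1 - 36 = -37$)
$A^{2} = \left(-37\right)^{2} = 1369$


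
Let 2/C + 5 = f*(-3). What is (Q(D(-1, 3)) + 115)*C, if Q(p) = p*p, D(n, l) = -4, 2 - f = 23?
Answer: 131/29 ≈ 4.5172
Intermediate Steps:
f = -21 (f = 2 - 1*23 = 2 - 23 = -21)
Q(p) = p**2
C = 1/29 (C = 2/(-5 - 21*(-3)) = 2/(-5 + 63) = 2/58 = 2*(1/58) = 1/29 ≈ 0.034483)
(Q(D(-1, 3)) + 115)*C = ((-4)**2 + 115)*(1/29) = (16 + 115)*(1/29) = 131*(1/29) = 131/29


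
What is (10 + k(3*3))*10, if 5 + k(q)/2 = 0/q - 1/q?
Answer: -20/9 ≈ -2.2222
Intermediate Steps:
k(q) = -10 - 2/q (k(q) = -10 + 2*(0/q - 1/q) = -10 + 2*(0 - 1/q) = -10 + 2*(-1/q) = -10 - 2/q)
(10 + k(3*3))*10 = (10 + (-10 - 2/(3*3)))*10 = (10 + (-10 - 2/9))*10 = (10 - 92/9)*10 = -2/9*10 = -20/9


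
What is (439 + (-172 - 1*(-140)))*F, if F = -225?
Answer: -91575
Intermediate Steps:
(439 + (-172 - 1*(-140)))*F = (439 + (-172 - 1*(-140)))*(-225) = (439 + (-172 + 140))*(-225) = (439 - 32)*(-225) = 407*(-225) = -91575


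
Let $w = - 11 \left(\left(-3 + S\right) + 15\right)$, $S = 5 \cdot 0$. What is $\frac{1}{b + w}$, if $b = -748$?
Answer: $- \frac{1}{880} \approx -0.0011364$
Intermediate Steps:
$S = 0$
$w = -132$ ($w = - 11 \left(\left(-3 + 0\right) + 15\right) = - 11 \left(-3 + 15\right) = \left(-11\right) 12 = -132$)
$\frac{1}{b + w} = \frac{1}{-748 - 132} = \frac{1}{-880} = - \frac{1}{880}$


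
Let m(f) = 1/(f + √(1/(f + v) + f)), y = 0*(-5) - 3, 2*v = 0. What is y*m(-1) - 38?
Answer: -37 + I*√2 ≈ -37.0 + 1.4142*I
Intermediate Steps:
v = 0 (v = (½)*0 = 0)
y = -3 (y = 0 - 3 = -3)
m(f) = 1/(f + √(f + 1/f)) (m(f) = 1/(f + √(1/(f + 0) + f)) = 1/(f + √(1/f + f)) = 1/(f + √(f + 1/f)))
y*m(-1) - 38 = -3/(-1 + √(-1 + 1/(-1))) - 38 = -3/(-1 + √(-1 - 1)) - 38 = -3/(-1 + √(-2)) - 38 = -3/(-1 + I*√2) - 38 = -38 - 3/(-1 + I*√2)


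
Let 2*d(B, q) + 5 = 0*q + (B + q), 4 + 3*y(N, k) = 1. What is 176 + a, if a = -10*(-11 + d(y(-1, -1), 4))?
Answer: 296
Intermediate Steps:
y(N, k) = -1 (y(N, k) = -4/3 + (⅓)*1 = -4/3 + ⅓ = -1)
d(B, q) = -5/2 + B/2 + q/2 (d(B, q) = -5/2 + (0*q + (B + q))/2 = -5/2 + (0 + (B + q))/2 = -5/2 + (B + q)/2 = -5/2 + (B/2 + q/2) = -5/2 + B/2 + q/2)
a = 120 (a = -10*(-11 + (-5/2 + (½)*(-1) + (½)*4)) = -10*(-11 + (-5/2 - ½ + 2)) = -10*(-11 - 1) = -10*(-12) = 120)
176 + a = 176 + 120 = 296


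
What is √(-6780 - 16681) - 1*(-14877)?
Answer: 14877 + I*√23461 ≈ 14877.0 + 153.17*I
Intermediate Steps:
√(-6780 - 16681) - 1*(-14877) = √(-23461) + 14877 = I*√23461 + 14877 = 14877 + I*√23461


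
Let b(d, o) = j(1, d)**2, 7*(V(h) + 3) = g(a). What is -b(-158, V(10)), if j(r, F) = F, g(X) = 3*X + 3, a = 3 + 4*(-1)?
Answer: -24964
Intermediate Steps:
a = -1 (a = 3 - 4 = -1)
g(X) = 3 + 3*X
V(h) = -3 (V(h) = -3 + (3 + 3*(-1))/7 = -3 + (3 - 3)/7 = -3 + (1/7)*0 = -3 + 0 = -3)
b(d, o) = d**2
-b(-158, V(10)) = -1*(-158)**2 = -1*24964 = -24964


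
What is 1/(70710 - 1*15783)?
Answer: 1/54927 ≈ 1.8206e-5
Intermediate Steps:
1/(70710 - 1*15783) = 1/(70710 - 15783) = 1/54927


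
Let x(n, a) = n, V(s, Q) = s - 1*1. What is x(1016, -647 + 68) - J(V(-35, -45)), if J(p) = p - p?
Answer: 1016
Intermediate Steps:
V(s, Q) = -1 + s (V(s, Q) = s - 1 = -1 + s)
J(p) = 0
x(1016, -647 + 68) - J(V(-35, -45)) = 1016 - 1*0 = 1016 + 0 = 1016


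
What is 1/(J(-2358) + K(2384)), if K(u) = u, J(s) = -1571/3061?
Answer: 3061/7295853 ≈ 0.00041955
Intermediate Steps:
J(s) = -1571/3061 (J(s) = -1571*1/3061 = -1571/3061)
1/(J(-2358) + K(2384)) = 1/(-1571/3061 + 2384) = 1/(7295853/3061) = 3061/7295853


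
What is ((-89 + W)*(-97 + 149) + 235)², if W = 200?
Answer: 36084049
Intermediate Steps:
((-89 + W)*(-97 + 149) + 235)² = ((-89 + 200)*(-97 + 149) + 235)² = (111*52 + 235)² = (5772 + 235)² = 6007² = 36084049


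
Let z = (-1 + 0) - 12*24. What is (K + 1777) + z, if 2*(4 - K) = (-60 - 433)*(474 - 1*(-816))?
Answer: 319477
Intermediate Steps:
K = 317989 (K = 4 - (-60 - 433)*(474 - 1*(-816))/2 = 4 - (-493)*(474 + 816)/2 = 4 - (-493)*1290/2 = 4 - ½*(-635970) = 4 + 317985 = 317989)
z = -289 (z = -1 - 288 = -289)
(K + 1777) + z = (317989 + 1777) - 289 = 319766 - 289 = 319477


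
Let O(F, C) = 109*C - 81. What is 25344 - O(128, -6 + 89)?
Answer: 16378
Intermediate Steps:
O(F, C) = -81 + 109*C
25344 - O(128, -6 + 89) = 25344 - (-81 + 109*(-6 + 89)) = 25344 - (-81 + 109*83) = 25344 - (-81 + 9047) = 25344 - 1*8966 = 25344 - 8966 = 16378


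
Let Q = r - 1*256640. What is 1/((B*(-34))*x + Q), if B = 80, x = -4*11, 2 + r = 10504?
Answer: -1/126458 ≈ -7.9078e-6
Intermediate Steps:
r = 10502 (r = -2 + 10504 = 10502)
x = -44
Q = -246138 (Q = 10502 - 1*256640 = 10502 - 256640 = -246138)
1/((B*(-34))*x + Q) = 1/((80*(-34))*(-44) - 246138) = 1/(-2720*(-44) - 246138) = 1/(119680 - 246138) = 1/(-126458) = -1/126458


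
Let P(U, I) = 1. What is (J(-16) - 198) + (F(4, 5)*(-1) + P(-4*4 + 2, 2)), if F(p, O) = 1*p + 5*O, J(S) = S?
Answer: -242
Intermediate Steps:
F(p, O) = p + 5*O
(J(-16) - 198) + (F(4, 5)*(-1) + P(-4*4 + 2, 2)) = (-16 - 198) + ((4 + 5*5)*(-1) + 1) = -214 + ((4 + 25)*(-1) + 1) = -214 + (29*(-1) + 1) = -214 + (-29 + 1) = -214 - 28 = -242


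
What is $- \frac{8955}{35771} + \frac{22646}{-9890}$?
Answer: $- \frac{449317508}{176887595} \approx -2.5401$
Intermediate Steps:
$- \frac{8955}{35771} + \frac{22646}{-9890} = \left(-8955\right) \frac{1}{35771} + 22646 \left(- \frac{1}{9890}\right) = - \frac{8955}{35771} - \frac{11323}{4945} = - \frac{449317508}{176887595}$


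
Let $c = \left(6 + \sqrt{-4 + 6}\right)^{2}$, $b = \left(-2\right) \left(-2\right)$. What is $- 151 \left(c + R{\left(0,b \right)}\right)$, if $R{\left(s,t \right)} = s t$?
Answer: $-5738 - 1812 \sqrt{2} \approx -8300.6$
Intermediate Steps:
$b = 4$
$c = \left(6 + \sqrt{2}\right)^{2} \approx 54.971$
$- 151 \left(c + R{\left(0,b \right)}\right) = - 151 \left(\left(6 + \sqrt{2}\right)^{2} + 0 \cdot 4\right) = - 151 \left(\left(6 + \sqrt{2}\right)^{2} + 0\right) = - 151 \left(6 + \sqrt{2}\right)^{2}$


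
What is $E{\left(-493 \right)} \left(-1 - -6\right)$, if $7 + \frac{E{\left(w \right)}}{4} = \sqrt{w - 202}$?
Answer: $-140 + 20 i \sqrt{695} \approx -140.0 + 527.26 i$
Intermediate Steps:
$E{\left(w \right)} = -28 + 4 \sqrt{-202 + w}$ ($E{\left(w \right)} = -28 + 4 \sqrt{w - 202} = -28 + 4 \sqrt{-202 + w}$)
$E{\left(-493 \right)} \left(-1 - -6\right) = \left(-28 + 4 \sqrt{-202 - 493}\right) \left(-1 - -6\right) = \left(-28 + 4 \sqrt{-695}\right) \left(-1 + 6\right) = \left(-28 + 4 i \sqrt{695}\right) 5 = -140 + 20 i \sqrt{695}$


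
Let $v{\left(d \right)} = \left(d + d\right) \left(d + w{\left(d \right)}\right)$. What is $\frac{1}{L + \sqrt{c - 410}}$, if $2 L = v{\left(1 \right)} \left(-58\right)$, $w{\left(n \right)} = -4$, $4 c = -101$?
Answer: $\frac{696}{122845} - \frac{2 i \sqrt{1741}}{122845} \approx 0.0056657 - 0.00067932 i$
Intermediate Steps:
$c = - \frac{101}{4}$ ($c = \frac{1}{4} \left(-101\right) = - \frac{101}{4} \approx -25.25$)
$v{\left(d \right)} = 2 d \left(-4 + d\right)$ ($v{\left(d \right)} = \left(d + d\right) \left(d - 4\right) = 2 d \left(-4 + d\right)$)
$L = 174$ ($L = \frac{2 \cdot 1 \left(-4 + 1\right) \left(-58\right)}{2} = \frac{2 \cdot 1 \left(-3\right) \left(-58\right)}{2} = \frac{\left(-6\right) \left(-58\right)}{2} = \frac{1}{2} \cdot 348 = 174$)
$\frac{1}{L + \sqrt{c - 410}} = \frac{1}{174 + \sqrt{- \frac{101}{4} - 410}} = \frac{1}{174 + \sqrt{- \frac{1741}{4}}} = \frac{1}{174 + \frac{i \sqrt{1741}}{2}}$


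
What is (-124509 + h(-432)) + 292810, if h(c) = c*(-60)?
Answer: 194221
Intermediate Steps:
h(c) = -60*c
(-124509 + h(-432)) + 292810 = (-124509 - 60*(-432)) + 292810 = (-124509 + 25920) + 292810 = -98589 + 292810 = 194221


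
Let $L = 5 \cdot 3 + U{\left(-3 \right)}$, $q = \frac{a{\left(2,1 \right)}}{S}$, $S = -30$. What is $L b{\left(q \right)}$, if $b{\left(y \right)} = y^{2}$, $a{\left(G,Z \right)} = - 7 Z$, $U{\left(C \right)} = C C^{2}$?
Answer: $- \frac{49}{75} \approx -0.65333$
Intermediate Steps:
$U{\left(C \right)} = C^{3}$
$q = \frac{7}{30}$ ($q = \frac{\left(-7\right) 1}{-30} = \left(-7\right) \left(- \frac{1}{30}\right) = \frac{7}{30} \approx 0.23333$)
$L = -12$ ($L = 5 \cdot 3 + \left(-3\right)^{3} = 15 - 27 = -12$)
$L b{\left(q \right)} = - 12 \left(\frac{7}{30}\right)^{2} = \left(-12\right) \frac{49}{900} = - \frac{49}{75}$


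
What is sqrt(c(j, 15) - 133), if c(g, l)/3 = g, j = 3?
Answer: 2*I*sqrt(31) ≈ 11.136*I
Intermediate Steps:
c(g, l) = 3*g
sqrt(c(j, 15) - 133) = sqrt(3*3 - 133) = sqrt(9 - 133) = sqrt(-124) = 2*I*sqrt(31)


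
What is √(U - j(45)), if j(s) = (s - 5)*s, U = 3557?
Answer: √1757 ≈ 41.917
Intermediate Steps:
j(s) = s*(-5 + s) (j(s) = (-5 + s)*s = s*(-5 + s))
√(U - j(45)) = √(3557 - 45*(-5 + 45)) = √(3557 - 45*40) = √(3557 - 1*1800) = √(3557 - 1800) = √1757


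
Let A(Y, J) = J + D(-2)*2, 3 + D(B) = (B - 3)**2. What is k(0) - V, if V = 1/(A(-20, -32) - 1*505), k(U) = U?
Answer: 1/493 ≈ 0.0020284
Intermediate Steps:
D(B) = -3 + (-3 + B)**2 (D(B) = -3 + (B - 3)**2 = -3 + (-3 + B)**2)
A(Y, J) = 44 + J (A(Y, J) = J + (-3 + (-3 - 2)**2)*2 = J + (-3 + (-5)**2)*2 = J + (-3 + 25)*2 = J + 22*2 = J + 44 = 44 + J)
V = -1/493 (V = 1/((44 - 32) - 1*505) = 1/(12 - 505) = 1/(-493) = -1/493 ≈ -0.0020284)
k(0) - V = 0 - 1*(-1/493) = 0 + 1/493 = 1/493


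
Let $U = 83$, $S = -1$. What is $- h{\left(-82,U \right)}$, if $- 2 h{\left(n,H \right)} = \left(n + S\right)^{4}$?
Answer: $\frac{47458321}{2} \approx 2.3729 \cdot 10^{7}$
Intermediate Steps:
$h{\left(n,H \right)} = - \frac{\left(-1 + n\right)^{4}}{2}$ ($h{\left(n,H \right)} = - \frac{\left(n - 1\right)^{4}}{2} = - \frac{\left(-1 + n\right)^{4}}{2}$)
$- h{\left(-82,U \right)} = - \frac{\left(-1\right) \left(-1 - 82\right)^{4}}{2} = - \frac{\left(-1\right) \left(-83\right)^{4}}{2} = - \frac{\left(-1\right) 47458321}{2} = \left(-1\right) \left(- \frac{47458321}{2}\right) = \frac{47458321}{2}$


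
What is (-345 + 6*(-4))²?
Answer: 136161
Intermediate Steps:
(-345 + 6*(-4))² = (-345 - 24)² = (-369)² = 136161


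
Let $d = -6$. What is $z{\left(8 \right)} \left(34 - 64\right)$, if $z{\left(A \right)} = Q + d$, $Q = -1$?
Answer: $210$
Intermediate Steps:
$z{\left(A \right)} = -7$ ($z{\left(A \right)} = -1 - 6 = -7$)
$z{\left(8 \right)} \left(34 - 64\right) = - 7 \left(34 - 64\right) = \left(-7\right) \left(-30\right) = 210$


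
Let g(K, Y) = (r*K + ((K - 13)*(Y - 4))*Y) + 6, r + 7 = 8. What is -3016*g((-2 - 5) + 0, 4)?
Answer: 3016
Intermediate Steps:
r = 1 (r = -7 + 8 = 1)
g(K, Y) = 6 + K + Y*(-13 + K)*(-4 + Y) (g(K, Y) = (1*K + ((K - 13)*(Y - 4))*Y) + 6 = (K + ((-13 + K)*(-4 + Y))*Y) + 6 = (K + Y*(-13 + K)*(-4 + Y)) + 6 = 6 + K + Y*(-13 + K)*(-4 + Y))
-3016*g((-2 - 5) + 0, 4) = -3016*(6 + ((-2 - 5) + 0) - 13*4² + 52*4 + ((-2 - 5) + 0)*4² - 4*((-2 - 5) + 0)*4) = -3016*(6 + (-7 + 0) - 13*16 + 208 + (-7 + 0)*16 - 4*(-7 + 0)*4) = -3016*(6 - 7 - 208 + 208 - 7*16 - 4*(-7)*4) = -3016*(6 - 7 - 208 + 208 - 112 + 112) = -3016*(-1) = 3016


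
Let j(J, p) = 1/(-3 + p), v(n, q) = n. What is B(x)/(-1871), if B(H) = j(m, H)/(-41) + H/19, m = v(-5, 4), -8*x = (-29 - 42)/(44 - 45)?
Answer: 14491/58300360 ≈ 0.00024856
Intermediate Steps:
x = -71/8 (x = -(-29 - 42)/(8*(44 - 45)) = -(-71)/(8*(-1)) = -(-71)*(-1)/8 = -⅛*71 = -71/8 ≈ -8.8750)
m = -5
B(H) = -1/(41*(-3 + H)) + H/19 (B(H) = 1/((-3 + H)*(-41)) + H/19 = -1/41/(-3 + H) + H*(1/19) = -1/(41*(-3 + H)) + H/19)
B(x)/(-1871) = ((-19 + 41*(-71/8)*(-3 - 71/8))/(779*(-3 - 71/8)))/(-1871) = ((-19 + 41*(-71/8)*(-95/8))/(779*(-95/8)))*(-1/1871) = ((1/779)*(-8/95)*(-19 + 276545/64))*(-1/1871) = ((1/779)*(-8/95)*(275329/64))*(-1/1871) = -14491/31160*(-1/1871) = 14491/58300360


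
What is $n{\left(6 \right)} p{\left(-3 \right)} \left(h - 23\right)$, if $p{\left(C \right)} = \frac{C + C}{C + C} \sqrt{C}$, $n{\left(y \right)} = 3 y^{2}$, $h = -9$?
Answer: $- 3456 i \sqrt{3} \approx - 5986.0 i$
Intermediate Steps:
$p{\left(C \right)} = \sqrt{C}$ ($p{\left(C \right)} = \frac{2 C}{2 C} \sqrt{C} = 2 C \frac{1}{2 C} \sqrt{C} = 1 \sqrt{C} = \sqrt{C}$)
$n{\left(6 \right)} p{\left(-3 \right)} \left(h - 23\right) = 3 \cdot 6^{2} \sqrt{-3} \left(-9 - 23\right) = 3 \cdot 36 i \sqrt{3} \left(-32\right) = 108 i \sqrt{3} \left(-32\right) = - 3456 i \sqrt{3}$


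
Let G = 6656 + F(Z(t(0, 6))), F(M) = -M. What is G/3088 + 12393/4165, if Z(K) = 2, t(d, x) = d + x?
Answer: 1940691/378280 ≈ 5.1303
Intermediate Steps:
G = 6654 (G = 6656 - 1*2 = 6656 - 2 = 6654)
G/3088 + 12393/4165 = 6654/3088 + 12393/4165 = 6654*(1/3088) + 12393*(1/4165) = 3327/1544 + 729/245 = 1940691/378280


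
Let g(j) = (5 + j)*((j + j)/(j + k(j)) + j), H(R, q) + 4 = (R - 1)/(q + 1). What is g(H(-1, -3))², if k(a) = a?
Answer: 16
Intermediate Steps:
H(R, q) = -4 + (-1 + R)/(1 + q) (H(R, q) = -4 + (R - 1)/(q + 1) = -4 + (-1 + R)/(1 + q))
g(j) = (1 + j)*(5 + j) (g(j) = (5 + j)*((j + j)/(j + j) + j) = (5 + j)*((2*j)/((2*j)) + j) = (5 + j)*((2*j)*(1/(2*j)) + j) = (5 + j)*(1 + j) = (1 + j)*(5 + j))
g(H(-1, -3))² = (5 + ((-5 - 1 - 4*(-3))/(1 - 3))² + 6*((-5 - 1 - 4*(-3))/(1 - 3)))² = (5 + ((-5 - 1 + 12)/(-2))² + 6*((-5 - 1 + 12)/(-2)))² = (5 + (-½*6)² + 6*(-½*6))² = (5 + (-3)² + 6*(-3))² = (5 + 9 - 18)² = (-4)² = 16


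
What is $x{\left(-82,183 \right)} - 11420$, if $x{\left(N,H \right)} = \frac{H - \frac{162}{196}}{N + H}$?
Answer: $- \frac{113017307}{9898} \approx -11418.0$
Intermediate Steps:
$x{\left(N,H \right)} = \frac{- \frac{81}{98} + H}{H + N}$ ($x{\left(N,H \right)} = \frac{H - \frac{81}{98}}{H + N} = \frac{- \frac{81}{98} + H}{H + N}$)
$x{\left(-82,183 \right)} - 11420 = \frac{- \frac{81}{98} + 183}{183 - 82} - 11420 = \frac{1}{101} \cdot \frac{17853}{98} - 11420 = \frac{17853}{9898} - 11420 = - \frac{113017307}{9898}$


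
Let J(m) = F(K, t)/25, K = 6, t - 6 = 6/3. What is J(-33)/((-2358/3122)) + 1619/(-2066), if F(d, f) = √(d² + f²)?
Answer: -15994057/12179070 ≈ -1.3132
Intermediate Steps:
t = 8 (t = 6 + 6/3 = 6 + 6*(⅓) = 6 + 2 = 8)
J(m) = ⅖ (J(m) = √(6² + 8²)/25 = √(36 + 64)*(1/25) = √100*(1/25) = 10*(1/25) = ⅖)
J(-33)/((-2358/3122)) + 1619/(-2066) = 2/(5*((-2358/3122))) + 1619/(-2066) = 2/(5*((-2358*1/3122))) + 1619*(-1/2066) = 2/(5*(-1179/1561)) - 1619/2066 = (⅖)*(-1561/1179) - 1619/2066 = -3122/5895 - 1619/2066 = -15994057/12179070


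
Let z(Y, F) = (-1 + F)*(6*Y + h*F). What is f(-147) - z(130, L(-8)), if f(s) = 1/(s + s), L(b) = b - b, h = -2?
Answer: 229319/294 ≈ 780.00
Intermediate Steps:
L(b) = 0
f(s) = 1/(2*s)
z(Y, F) = (-1 + F)*(-2*F + 6*Y) (z(Y, F) = (-1 + F)*(6*Y - 2*F) = (-1 + F)*(-2*F + 6*Y))
f(-147) - z(130, L(-8)) = (½)/(-147) - (-6*130 - 2*0² + 2*0 + 6*0*130) = (½)*(-1/147) - (-780 - 2*0 + 0 + 0) = -1/294 - (-780 + 0 + 0 + 0) = -1/294 - 1*(-780) = -1/294 + 780 = 229319/294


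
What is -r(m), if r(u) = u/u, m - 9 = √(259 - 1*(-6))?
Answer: -1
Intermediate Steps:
m = 9 + √265 (m = 9 + √(259 - 1*(-6)) = 9 + √(259 + 6) = 9 + √265 ≈ 25.279)
r(u) = 1
-r(m) = -1*1 = -1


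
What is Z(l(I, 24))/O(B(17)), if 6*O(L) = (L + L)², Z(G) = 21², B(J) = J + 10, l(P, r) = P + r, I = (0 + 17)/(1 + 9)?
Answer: 49/54 ≈ 0.90741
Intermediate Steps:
I = 17/10 ≈ 1.7000
B(J) = 10 + J
Z(G) = 441
O(L) = 2*L²/3 (O(L) = (L + L)²/6 = (2*L)²/6 = (4*L²)/6 = 2*L²/3)
Z(l(I, 24))/O(B(17)) = 441/((2*(10 + 17)²/3)) = 441/(((⅔)*27²)) = 441/(((⅔)*729)) = 441/486 = 441*(1/486) = 49/54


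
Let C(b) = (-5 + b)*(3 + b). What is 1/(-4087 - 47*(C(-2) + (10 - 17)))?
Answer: -1/3429 ≈ -0.00029163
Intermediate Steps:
1/(-4087 - 47*(C(-2) + (10 - 17))) = 1/(-4087 - 47*((-15 + (-2)² - 2*(-2)) + (10 - 17))) = 1/(-4087 - 47*((-15 + 4 + 4) - 7)) = 1/(-4087 - 47*(-7 - 7)) = 1/(-4087 - 47*(-14)) = 1/(-4087 + 658) = 1/(-3429) = -1/3429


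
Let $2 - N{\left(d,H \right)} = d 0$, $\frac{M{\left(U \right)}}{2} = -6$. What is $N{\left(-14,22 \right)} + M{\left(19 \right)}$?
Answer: $-10$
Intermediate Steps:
$M{\left(U \right)} = -12$ ($M{\left(U \right)} = 2 \left(-6\right) = -12$)
$N{\left(d,H \right)} = 2$ ($N{\left(d,H \right)} = 2 - d 0 = 2 - 0 = 2 + 0 = 2$)
$N{\left(-14,22 \right)} + M{\left(19 \right)} = 2 - 12 = -10$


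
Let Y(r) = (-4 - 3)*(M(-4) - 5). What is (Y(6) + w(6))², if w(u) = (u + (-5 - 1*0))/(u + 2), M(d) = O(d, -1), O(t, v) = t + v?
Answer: 314721/64 ≈ 4917.5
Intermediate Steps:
M(d) = -1 + d (M(d) = d - 1 = -1 + d)
w(u) = (-5 + u)/(2 + u) (w(u) = (u + (-5 + 0))/(2 + u) = (u - 5)/(2 + u) = (-5 + u)/(2 + u))
Y(r) = 70 (Y(r) = (-4 - 3)*((-1 - 4) - 5) = -7*(-5 - 5) = -7*(-10) = 70)
(Y(6) + w(6))² = (70 + (-5 + 6)/(2 + 6))² = (70 + 1/8)² = (70 + (⅛)*1)² = (70 + ⅛)² = (561/8)² = 314721/64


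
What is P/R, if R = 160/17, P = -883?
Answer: -15011/160 ≈ -93.819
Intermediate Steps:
R = 160/17 (R = 160*(1/17) = 160/17 ≈ 9.4118)
P/R = -883/160/17 = -883*17/160 = -15011/160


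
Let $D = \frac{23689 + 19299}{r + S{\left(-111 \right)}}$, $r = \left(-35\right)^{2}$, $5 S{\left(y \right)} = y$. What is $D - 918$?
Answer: $- \frac{2652956}{3007} \approx -882.26$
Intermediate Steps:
$S{\left(y \right)} = \frac{y}{5}$
$r = 1225$
$D = \frac{107470}{3007}$ ($D = \frac{23689 + 19299}{1225 + \frac{1}{5} \left(-111\right)} = \frac{42988}{1225 - \frac{111}{5}} = \frac{42988}{\frac{6014}{5}} = 42988 \cdot \frac{5}{6014} = \frac{107470}{3007} \approx 35.74$)
$D - 918 = \frac{107470}{3007} - 918 = - \frac{2652956}{3007}$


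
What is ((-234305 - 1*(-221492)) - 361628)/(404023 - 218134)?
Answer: -374441/185889 ≈ -2.0143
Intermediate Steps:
((-234305 - 1*(-221492)) - 361628)/(404023 - 218134) = ((-234305 + 221492) - 361628)/185889 = (-12813 - 361628)*(1/185889) = -374441*1/185889 = -374441/185889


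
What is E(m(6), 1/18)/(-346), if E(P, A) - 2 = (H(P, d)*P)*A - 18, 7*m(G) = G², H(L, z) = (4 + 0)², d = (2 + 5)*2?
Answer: 40/1211 ≈ 0.033031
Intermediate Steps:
d = 14 (d = 7*2 = 14)
H(L, z) = 16 (H(L, z) = 4² = 16)
m(G) = G²/7
E(P, A) = -16 + 16*A*P (E(P, A) = 2 + ((16*P)*A - 18) = 2 + (16*A*P - 18) = 2 + (-18 + 16*A*P) = -16 + 16*A*P)
E(m(6), 1/18)/(-346) = (-16 + 16*((⅐)*6²)/18)/(-346) = (-16 + 16*(1/18)*((⅐)*36))*(-1/346) = (-16 + 16*(1/18)*(36/7))*(-1/346) = (-16 + 32/7)*(-1/346) = -80/7*(-1/346) = 40/1211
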